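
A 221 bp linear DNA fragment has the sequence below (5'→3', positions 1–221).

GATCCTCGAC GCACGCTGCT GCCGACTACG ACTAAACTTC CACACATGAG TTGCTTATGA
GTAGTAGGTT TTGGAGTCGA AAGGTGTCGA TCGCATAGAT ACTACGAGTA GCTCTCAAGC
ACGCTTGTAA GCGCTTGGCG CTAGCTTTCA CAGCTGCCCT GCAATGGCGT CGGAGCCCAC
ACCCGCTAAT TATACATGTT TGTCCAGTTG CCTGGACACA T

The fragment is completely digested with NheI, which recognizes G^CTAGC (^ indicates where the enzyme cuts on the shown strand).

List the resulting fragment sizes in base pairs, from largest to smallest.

The NheI site (GCTAGC) starts at position 140.
NheI cuts after the first base of each site, so after position 140.
Linear molecule, 1 cut → 2 fragments:
  1–140 → 140 bp
  141–221 → 81 bp
Sorted largest to smallest: 140, 81 bp.

140, 81 bp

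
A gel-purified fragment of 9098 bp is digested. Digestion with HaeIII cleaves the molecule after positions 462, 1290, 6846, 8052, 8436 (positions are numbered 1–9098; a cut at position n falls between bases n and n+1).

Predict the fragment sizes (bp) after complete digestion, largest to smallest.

5556, 1206, 828, 662, 462, 384 bp

Linear molecule, 5 cuts → 6 fragments:
  462 − 0 = 462 bp
  1290 − 462 = 828 bp
  6846 − 1290 = 5556 bp
  8052 − 6846 = 1206 bp
  8436 − 8052 = 384 bp
  9098 − 8436 = 662 bp
Sorted largest to smallest: 5556, 1206, 828, 662, 462, 384 bp.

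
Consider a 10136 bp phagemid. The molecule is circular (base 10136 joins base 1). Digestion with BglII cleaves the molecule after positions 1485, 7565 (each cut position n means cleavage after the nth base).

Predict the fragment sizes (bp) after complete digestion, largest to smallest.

6080, 4056 bp

Circular molecule, 2 cuts → 2 fragments:
  7565 − 1485 = 6080 bp
  wrap: 10136 − 7565 + 1485 = 4056 bp
Sorted largest to smallest: 6080, 4056 bp.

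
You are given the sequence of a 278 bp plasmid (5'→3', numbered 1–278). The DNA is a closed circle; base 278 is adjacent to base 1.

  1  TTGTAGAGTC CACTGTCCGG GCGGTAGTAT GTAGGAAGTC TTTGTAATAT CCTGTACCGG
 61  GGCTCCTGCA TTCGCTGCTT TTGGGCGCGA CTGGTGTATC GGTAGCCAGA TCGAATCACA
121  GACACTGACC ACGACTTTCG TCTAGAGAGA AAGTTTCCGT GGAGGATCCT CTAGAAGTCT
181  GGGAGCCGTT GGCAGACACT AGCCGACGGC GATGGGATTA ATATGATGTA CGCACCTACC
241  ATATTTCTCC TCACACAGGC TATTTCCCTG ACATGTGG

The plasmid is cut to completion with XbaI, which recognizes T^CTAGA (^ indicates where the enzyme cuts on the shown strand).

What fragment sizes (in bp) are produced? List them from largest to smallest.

XbaI sites (TCTAGA) start at positions 141, 170.
XbaI cuts after the first base of each site, so after positions 141, 170.
Circular molecule, 2 cuts → 2 fragments:
  142–170 → 29 bp
  171–278 then 1–141 → 108 + 141 = 249 bp
Sorted largest to smallest: 249, 29 bp.

249, 29 bp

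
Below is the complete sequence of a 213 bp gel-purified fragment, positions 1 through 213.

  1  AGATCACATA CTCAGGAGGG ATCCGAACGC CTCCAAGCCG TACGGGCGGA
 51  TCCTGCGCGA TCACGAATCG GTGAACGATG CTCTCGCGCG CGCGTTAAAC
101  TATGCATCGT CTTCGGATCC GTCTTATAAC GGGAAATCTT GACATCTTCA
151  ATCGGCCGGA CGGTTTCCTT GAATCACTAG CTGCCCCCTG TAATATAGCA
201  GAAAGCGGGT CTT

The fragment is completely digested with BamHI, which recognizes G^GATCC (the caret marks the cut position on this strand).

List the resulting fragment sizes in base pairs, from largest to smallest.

BamHI sites (GGATCC) start at positions 19, 48, 115.
BamHI cuts after the first base of each site, so after positions 19, 48, 115.
Linear molecule, 3 cuts → 4 fragments:
  1–19 → 19 bp
  20–48 → 29 bp
  49–115 → 67 bp
  116–213 → 98 bp
Sorted largest to smallest: 98, 67, 29, 19 bp.

98, 67, 29, 19 bp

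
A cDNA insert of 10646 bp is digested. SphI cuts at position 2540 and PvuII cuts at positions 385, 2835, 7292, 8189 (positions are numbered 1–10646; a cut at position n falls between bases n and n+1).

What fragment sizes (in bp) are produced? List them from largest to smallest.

Combined cut positions (sorted): 385, 2540, 2835, 7292, 8189.
Linear molecule, 5 cuts → 6 fragments:
  385 − 0 = 385 bp
  2540 − 385 = 2155 bp
  2835 − 2540 = 295 bp
  7292 − 2835 = 4457 bp
  8189 − 7292 = 897 bp
  10646 − 8189 = 2457 bp
Sorted largest to smallest: 4457, 2457, 2155, 897, 385, 295 bp.

4457, 2457, 2155, 897, 385, 295 bp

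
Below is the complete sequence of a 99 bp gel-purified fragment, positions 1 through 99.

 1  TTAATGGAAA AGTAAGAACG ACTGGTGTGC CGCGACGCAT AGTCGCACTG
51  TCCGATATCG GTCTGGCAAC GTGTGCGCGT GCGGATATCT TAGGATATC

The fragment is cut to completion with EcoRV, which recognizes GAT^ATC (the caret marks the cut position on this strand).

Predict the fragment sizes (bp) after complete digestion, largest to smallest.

EcoRV sites (GATATC) start at positions 54, 84, 94.
EcoRV cuts after base 3 of each site, so after positions 56, 86, 96.
Linear molecule, 3 cuts → 4 fragments:
  1–56 → 56 bp
  57–86 → 30 bp
  87–96 → 10 bp
  97–99 → 3 bp
Sorted largest to smallest: 56, 30, 10, 3 bp.

56, 30, 10, 3 bp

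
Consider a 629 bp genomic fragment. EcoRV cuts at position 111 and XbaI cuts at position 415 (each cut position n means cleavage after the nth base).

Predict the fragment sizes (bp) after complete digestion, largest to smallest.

304, 214, 111 bp

Combined cut positions (sorted): 111, 415.
Linear molecule, 2 cuts → 3 fragments:
  111 − 0 = 111 bp
  415 − 111 = 304 bp
  629 − 415 = 214 bp
Sorted largest to smallest: 304, 214, 111 bp.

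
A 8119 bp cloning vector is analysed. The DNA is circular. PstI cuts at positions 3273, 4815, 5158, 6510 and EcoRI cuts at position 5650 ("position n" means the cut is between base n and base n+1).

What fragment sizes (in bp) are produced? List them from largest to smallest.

4882, 1542, 860, 492, 343 bp

Combined cut positions (sorted): 3273, 4815, 5158, 5650, 6510.
Circular molecule, 5 cuts → 5 fragments:
  4815 − 3273 = 1542 bp
  5158 − 4815 = 343 bp
  5650 − 5158 = 492 bp
  6510 − 5650 = 860 bp
  wrap: 8119 − 6510 + 3273 = 4882 bp
Sorted largest to smallest: 4882, 1542, 860, 492, 343 bp.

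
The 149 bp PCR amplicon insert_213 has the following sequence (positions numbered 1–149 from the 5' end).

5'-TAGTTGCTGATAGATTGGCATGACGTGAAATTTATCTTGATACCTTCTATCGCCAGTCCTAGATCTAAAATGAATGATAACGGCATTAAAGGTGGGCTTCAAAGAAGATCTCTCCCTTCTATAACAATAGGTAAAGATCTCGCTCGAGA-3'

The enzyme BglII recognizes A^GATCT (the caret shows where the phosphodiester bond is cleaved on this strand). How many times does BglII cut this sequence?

3

AGATCT occurs starting at positions 61, 106, 135.
BglII cuts at 3 sites.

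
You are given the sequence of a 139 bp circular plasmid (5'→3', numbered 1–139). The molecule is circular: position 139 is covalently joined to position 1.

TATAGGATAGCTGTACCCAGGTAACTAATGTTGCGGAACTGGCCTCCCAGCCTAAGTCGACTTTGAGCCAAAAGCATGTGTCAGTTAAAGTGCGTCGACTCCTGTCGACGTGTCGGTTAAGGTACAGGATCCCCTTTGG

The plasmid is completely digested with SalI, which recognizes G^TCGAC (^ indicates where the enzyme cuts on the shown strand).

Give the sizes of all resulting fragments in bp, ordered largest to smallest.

91, 38, 10 bp

SalI sites (GTCGAC) start at positions 56, 94, 104.
SalI cuts after the first base of each site, so after positions 56, 94, 104.
Circular molecule, 3 cuts → 3 fragments:
  57–94 → 38 bp
  95–104 → 10 bp
  105–139 then 1–56 → 35 + 56 = 91 bp
Sorted largest to smallest: 91, 38, 10 bp.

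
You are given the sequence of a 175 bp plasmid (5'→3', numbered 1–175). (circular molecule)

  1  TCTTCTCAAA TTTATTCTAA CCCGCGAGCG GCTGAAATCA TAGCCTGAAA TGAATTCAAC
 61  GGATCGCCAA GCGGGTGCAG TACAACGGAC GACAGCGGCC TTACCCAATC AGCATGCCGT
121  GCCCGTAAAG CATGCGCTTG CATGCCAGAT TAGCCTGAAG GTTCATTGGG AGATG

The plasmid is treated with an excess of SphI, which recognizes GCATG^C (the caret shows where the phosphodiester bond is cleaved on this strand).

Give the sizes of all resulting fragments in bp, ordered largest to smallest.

SphI sites (GCATGC) start at positions 112, 130, 140.
SphI cuts after base 5 of each site (before the last base), so after positions 116, 134, 144.
Circular molecule, 3 cuts → 3 fragments:
  117–134 → 18 bp
  135–144 → 10 bp
  145–175 then 1–116 → 31 + 116 = 147 bp
Sorted largest to smallest: 147, 18, 10 bp.

147, 18, 10 bp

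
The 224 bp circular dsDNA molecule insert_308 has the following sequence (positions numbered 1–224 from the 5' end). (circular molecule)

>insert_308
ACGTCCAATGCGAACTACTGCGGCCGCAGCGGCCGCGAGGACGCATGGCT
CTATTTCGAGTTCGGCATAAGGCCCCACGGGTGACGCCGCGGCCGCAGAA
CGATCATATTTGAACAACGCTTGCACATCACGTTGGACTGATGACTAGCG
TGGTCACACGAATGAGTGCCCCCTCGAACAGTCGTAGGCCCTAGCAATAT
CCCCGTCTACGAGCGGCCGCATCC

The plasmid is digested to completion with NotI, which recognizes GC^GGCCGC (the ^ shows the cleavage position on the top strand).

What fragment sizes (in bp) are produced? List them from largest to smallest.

124, 60, 31, 9 bp

NotI sites (GCGGCCGC) start at positions 20, 29, 89, 213.
NotI cuts after base 2 of each site, so after positions 21, 30, 90, 214.
Circular molecule, 4 cuts → 4 fragments:
  22–30 → 9 bp
  31–90 → 60 bp
  91–214 → 124 bp
  215–224 then 1–21 → 10 + 21 = 31 bp
Sorted largest to smallest: 124, 60, 31, 9 bp.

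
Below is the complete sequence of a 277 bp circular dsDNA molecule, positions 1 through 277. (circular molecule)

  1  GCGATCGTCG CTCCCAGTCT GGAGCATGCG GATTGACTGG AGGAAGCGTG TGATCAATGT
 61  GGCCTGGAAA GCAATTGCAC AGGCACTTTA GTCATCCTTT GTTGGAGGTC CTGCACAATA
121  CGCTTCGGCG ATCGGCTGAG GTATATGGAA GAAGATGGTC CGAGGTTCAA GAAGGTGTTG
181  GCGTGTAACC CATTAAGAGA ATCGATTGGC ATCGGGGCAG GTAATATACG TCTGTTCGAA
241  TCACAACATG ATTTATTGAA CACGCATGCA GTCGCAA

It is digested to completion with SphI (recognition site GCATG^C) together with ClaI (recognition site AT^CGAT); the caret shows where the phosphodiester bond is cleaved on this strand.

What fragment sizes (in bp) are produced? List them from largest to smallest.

174, 66, 37 bp

SphI sites (GCATGC) start at positions 24, 264.
SphI cuts after base 5 of each site (before the last base), so after positions 28, 268.
The ClaI site (ATCGAT) starts at position 201.
ClaI cuts after base 2 of each site, so after position 202.
Combined cut positions: 28, 202, 268.
Circular molecule, 3 cuts → 3 fragments:
  29–202 → 174 bp
  203–268 → 66 bp
  269–277 then 1–28 → 9 + 28 = 37 bp
Sorted largest to smallest: 174, 66, 37 bp.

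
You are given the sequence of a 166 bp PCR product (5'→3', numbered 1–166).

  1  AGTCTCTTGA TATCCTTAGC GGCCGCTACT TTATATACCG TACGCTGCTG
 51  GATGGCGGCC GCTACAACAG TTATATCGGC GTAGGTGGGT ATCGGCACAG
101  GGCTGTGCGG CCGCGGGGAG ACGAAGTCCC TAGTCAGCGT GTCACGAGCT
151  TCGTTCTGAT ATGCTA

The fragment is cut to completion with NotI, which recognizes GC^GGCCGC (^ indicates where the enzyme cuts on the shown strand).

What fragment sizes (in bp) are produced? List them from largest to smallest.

58, 52, 36, 20 bp

NotI sites (GCGGCCGC) start at positions 19, 55, 107.
NotI cuts after base 2 of each site, so after positions 20, 56, 108.
Linear molecule, 3 cuts → 4 fragments:
  1–20 → 20 bp
  21–56 → 36 bp
  57–108 → 52 bp
  109–166 → 58 bp
Sorted largest to smallest: 58, 52, 36, 20 bp.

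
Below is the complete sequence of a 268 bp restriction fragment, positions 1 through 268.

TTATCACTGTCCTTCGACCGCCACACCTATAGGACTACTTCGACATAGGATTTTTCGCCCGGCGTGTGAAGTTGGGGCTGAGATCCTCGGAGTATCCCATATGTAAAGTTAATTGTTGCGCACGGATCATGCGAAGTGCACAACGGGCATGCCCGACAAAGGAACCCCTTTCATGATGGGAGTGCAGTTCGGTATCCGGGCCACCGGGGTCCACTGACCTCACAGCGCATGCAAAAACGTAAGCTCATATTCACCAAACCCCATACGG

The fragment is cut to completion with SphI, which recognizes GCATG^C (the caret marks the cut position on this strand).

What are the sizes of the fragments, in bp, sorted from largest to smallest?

151, 80, 37 bp

SphI sites (GCATGC) start at positions 147, 227.
SphI cuts after base 5 of each site (before the last base), so after positions 151, 231.
Linear molecule, 2 cuts → 3 fragments:
  1–151 → 151 bp
  152–231 → 80 bp
  232–268 → 37 bp
Sorted largest to smallest: 151, 80, 37 bp.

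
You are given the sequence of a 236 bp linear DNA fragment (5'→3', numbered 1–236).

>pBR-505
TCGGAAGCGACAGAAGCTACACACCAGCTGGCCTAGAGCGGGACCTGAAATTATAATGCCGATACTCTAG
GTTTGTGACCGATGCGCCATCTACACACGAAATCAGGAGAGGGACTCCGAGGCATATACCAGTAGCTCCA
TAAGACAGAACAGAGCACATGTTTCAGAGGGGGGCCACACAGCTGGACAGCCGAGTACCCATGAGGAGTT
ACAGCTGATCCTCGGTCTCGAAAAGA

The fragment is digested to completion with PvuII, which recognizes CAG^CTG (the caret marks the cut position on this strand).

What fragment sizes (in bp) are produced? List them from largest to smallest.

155, 32, 27, 22 bp

PvuII sites (CAGCTG) start at positions 25, 180, 212.
PvuII cuts after base 3 of each site, so after positions 27, 182, 214.
Linear molecule, 3 cuts → 4 fragments:
  1–27 → 27 bp
  28–182 → 155 bp
  183–214 → 32 bp
  215–236 → 22 bp
Sorted largest to smallest: 155, 32, 27, 22 bp.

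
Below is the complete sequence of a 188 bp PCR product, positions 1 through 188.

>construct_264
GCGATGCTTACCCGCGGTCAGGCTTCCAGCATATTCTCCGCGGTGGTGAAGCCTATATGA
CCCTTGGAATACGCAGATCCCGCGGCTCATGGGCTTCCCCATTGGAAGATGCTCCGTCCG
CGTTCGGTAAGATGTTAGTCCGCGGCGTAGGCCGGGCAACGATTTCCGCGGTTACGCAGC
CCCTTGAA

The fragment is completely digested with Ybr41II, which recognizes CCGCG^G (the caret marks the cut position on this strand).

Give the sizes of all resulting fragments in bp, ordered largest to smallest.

Ybr41II sites (CCGCGG) start at positions 12, 38, 80, 140, 166.
Ybr41II cuts after base 5 of each site (before the last base), so after positions 16, 42, 84, 144, 170.
Linear molecule, 5 cuts → 6 fragments:
  1–16 → 16 bp
  17–42 → 26 bp
  43–84 → 42 bp
  85–144 → 60 bp
  145–170 → 26 bp
  171–188 → 18 bp
Sorted largest to smallest: 60, 42, 26, 26, 18, 16 bp.

60, 42, 26, 26, 18, 16 bp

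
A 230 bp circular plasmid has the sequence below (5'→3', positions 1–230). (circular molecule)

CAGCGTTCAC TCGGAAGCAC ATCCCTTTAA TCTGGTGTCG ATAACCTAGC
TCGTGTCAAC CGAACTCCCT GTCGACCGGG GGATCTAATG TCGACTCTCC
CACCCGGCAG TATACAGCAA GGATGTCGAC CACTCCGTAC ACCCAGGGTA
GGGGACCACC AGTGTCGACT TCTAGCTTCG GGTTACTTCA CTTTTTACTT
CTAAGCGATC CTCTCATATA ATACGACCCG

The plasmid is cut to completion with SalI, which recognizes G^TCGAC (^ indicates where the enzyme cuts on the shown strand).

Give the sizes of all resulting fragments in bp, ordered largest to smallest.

SalI sites (GTCGAC) start at positions 71, 90, 125, 164.
SalI cuts after the first base of each site, so after positions 71, 90, 125, 164.
Circular molecule, 4 cuts → 4 fragments:
  72–90 → 19 bp
  91–125 → 35 bp
  126–164 → 39 bp
  165–230 then 1–71 → 66 + 71 = 137 bp
Sorted largest to smallest: 137, 39, 35, 19 bp.

137, 39, 35, 19 bp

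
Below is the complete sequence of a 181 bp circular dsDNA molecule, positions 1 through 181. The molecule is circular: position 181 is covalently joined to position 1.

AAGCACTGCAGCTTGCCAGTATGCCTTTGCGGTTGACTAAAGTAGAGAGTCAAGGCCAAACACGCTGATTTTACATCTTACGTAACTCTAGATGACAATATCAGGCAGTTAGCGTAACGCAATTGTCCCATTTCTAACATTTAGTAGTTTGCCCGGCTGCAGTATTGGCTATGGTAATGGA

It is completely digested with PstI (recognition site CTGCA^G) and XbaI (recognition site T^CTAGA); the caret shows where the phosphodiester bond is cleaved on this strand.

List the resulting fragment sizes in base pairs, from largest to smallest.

77, 74, 30 bp

PstI sites (CTGCAG) start at positions 6, 157.
PstI cuts after base 5 of each site (before the last base), so after positions 10, 161.
The XbaI site (TCTAGA) starts at position 87.
XbaI cuts after the first base of each site, so after position 87.
Combined cut positions: 10, 87, 161.
Circular molecule, 3 cuts → 3 fragments:
  11–87 → 77 bp
  88–161 → 74 bp
  162–181 then 1–10 → 20 + 10 = 30 bp
Sorted largest to smallest: 77, 74, 30 bp.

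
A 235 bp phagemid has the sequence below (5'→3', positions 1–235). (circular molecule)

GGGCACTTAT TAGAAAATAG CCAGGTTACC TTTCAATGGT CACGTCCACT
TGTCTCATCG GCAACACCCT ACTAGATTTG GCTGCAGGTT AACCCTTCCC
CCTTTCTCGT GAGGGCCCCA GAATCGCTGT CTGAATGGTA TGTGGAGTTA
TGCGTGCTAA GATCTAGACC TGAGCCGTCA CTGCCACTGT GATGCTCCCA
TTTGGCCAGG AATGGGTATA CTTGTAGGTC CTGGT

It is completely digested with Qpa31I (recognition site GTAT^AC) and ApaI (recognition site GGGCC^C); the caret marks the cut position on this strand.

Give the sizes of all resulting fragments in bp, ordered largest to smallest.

133, 102 bp

The Qpa31I site (GTATAC) starts at position 216.
Qpa31I cuts after base 4 of each site, so after position 219.
The ApaI site (GGGCCC) starts at position 113.
ApaI cuts after base 5 of each site (before the last base), so after position 117.
Combined cut positions: 117, 219.
Circular molecule, 2 cuts → 2 fragments:
  118–219 → 102 bp
  220–235 then 1–117 → 16 + 117 = 133 bp
Sorted largest to smallest: 133, 102 bp.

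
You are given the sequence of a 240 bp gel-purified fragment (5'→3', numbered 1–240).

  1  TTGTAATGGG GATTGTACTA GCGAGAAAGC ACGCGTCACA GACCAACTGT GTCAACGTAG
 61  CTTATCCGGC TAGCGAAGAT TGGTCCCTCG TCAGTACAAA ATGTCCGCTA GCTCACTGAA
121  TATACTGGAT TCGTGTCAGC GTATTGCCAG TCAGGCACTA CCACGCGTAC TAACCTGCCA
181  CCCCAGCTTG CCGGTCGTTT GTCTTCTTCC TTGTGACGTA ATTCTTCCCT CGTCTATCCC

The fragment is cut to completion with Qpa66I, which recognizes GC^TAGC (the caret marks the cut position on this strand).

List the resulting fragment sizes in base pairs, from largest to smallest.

132, 70, 38 bp

Qpa66I sites (GCTAGC) start at positions 69, 107.
Qpa66I cuts after base 2 of each site, so after positions 70, 108.
Linear molecule, 2 cuts → 3 fragments:
  1–70 → 70 bp
  71–108 → 38 bp
  109–240 → 132 bp
Sorted largest to smallest: 132, 70, 38 bp.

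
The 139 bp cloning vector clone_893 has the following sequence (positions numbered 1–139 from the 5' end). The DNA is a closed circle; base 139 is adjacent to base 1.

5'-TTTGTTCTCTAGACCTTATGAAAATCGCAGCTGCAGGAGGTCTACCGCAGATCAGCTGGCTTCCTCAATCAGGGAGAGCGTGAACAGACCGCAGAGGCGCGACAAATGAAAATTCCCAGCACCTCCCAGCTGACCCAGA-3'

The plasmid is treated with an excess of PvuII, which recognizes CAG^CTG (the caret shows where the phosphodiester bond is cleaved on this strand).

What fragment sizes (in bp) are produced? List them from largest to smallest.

74, 40, 25 bp

PvuII sites (CAGCTG) start at positions 28, 53, 127.
PvuII cuts after base 3 of each site, so after positions 30, 55, 129.
Circular molecule, 3 cuts → 3 fragments:
  31–55 → 25 bp
  56–129 → 74 bp
  130–139 then 1–30 → 10 + 30 = 40 bp
Sorted largest to smallest: 74, 40, 25 bp.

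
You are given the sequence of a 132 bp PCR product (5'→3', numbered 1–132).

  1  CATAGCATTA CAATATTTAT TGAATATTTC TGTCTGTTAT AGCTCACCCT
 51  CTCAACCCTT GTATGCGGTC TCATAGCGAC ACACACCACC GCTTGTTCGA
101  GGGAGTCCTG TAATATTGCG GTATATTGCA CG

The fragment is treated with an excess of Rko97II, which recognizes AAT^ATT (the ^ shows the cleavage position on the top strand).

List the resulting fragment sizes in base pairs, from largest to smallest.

Rko97II sites (AATATT) start at positions 12, 23, 112.
Rko97II cuts after base 3 of each site, so after positions 14, 25, 114.
Linear molecule, 3 cuts → 4 fragments:
  1–14 → 14 bp
  15–25 → 11 bp
  26–114 → 89 bp
  115–132 → 18 bp
Sorted largest to smallest: 89, 18, 14, 11 bp.

89, 18, 14, 11 bp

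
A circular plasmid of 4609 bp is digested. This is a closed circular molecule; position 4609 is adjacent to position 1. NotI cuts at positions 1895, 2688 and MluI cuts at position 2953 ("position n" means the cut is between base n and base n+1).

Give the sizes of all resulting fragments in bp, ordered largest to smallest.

3551, 793, 265 bp

Combined cut positions (sorted): 1895, 2688, 2953.
Circular molecule, 3 cuts → 3 fragments:
  2688 − 1895 = 793 bp
  2953 − 2688 = 265 bp
  wrap: 4609 − 2953 + 1895 = 3551 bp
Sorted largest to smallest: 3551, 793, 265 bp.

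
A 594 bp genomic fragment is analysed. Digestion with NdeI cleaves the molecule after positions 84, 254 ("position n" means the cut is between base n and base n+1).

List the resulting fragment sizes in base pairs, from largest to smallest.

340, 170, 84 bp

Linear molecule, 2 cuts → 3 fragments:
  84 − 0 = 84 bp
  254 − 84 = 170 bp
  594 − 254 = 340 bp
Sorted largest to smallest: 340, 170, 84 bp.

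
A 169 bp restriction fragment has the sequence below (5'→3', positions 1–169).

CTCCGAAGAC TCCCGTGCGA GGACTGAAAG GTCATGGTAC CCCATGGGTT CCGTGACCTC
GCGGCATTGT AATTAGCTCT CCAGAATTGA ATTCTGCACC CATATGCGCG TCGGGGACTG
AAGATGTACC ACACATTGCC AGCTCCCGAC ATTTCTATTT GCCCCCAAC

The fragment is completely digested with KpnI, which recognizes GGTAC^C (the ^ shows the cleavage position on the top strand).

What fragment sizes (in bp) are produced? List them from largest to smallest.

129, 40 bp

The KpnI site (GGTACC) starts at position 36.
KpnI cuts after base 5 of each site (before the last base), so after position 40.
Linear molecule, 1 cut → 2 fragments:
  1–40 → 40 bp
  41–169 → 129 bp
Sorted largest to smallest: 129, 40 bp.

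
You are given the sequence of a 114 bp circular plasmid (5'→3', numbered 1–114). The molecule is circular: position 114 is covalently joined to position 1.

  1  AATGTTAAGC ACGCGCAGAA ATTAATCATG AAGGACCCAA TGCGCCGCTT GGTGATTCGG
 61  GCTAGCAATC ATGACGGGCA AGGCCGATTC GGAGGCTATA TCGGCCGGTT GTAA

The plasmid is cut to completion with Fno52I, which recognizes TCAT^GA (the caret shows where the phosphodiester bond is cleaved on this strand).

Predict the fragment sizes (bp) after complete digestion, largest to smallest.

71, 43 bp

Fno52I sites (TCATGA) start at positions 26, 69.
Fno52I cuts after base 4 of each site, so after positions 29, 72.
Circular molecule, 2 cuts → 2 fragments:
  30–72 → 43 bp
  73–114 then 1–29 → 42 + 29 = 71 bp
Sorted largest to smallest: 71, 43 bp.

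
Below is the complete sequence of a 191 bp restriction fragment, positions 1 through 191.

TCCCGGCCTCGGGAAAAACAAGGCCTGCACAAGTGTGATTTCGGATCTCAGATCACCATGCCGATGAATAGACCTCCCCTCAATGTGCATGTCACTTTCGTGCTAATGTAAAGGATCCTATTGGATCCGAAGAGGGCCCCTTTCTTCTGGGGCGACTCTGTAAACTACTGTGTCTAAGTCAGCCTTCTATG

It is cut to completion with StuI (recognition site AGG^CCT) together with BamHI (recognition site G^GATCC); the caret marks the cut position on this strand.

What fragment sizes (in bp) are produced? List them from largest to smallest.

The StuI site (AGGCCT) starts at position 21.
StuI cuts after base 3 of each site, so after position 23.
BamHI sites (GGATCC) start at positions 113, 123.
BamHI cuts after the first base of each site, so after positions 113, 123.
Combined cut positions: 23, 113, 123.
Linear molecule, 3 cuts → 4 fragments:
  1–23 → 23 bp
  24–113 → 90 bp
  114–123 → 10 bp
  124–191 → 68 bp
Sorted largest to smallest: 90, 68, 23, 10 bp.

90, 68, 23, 10 bp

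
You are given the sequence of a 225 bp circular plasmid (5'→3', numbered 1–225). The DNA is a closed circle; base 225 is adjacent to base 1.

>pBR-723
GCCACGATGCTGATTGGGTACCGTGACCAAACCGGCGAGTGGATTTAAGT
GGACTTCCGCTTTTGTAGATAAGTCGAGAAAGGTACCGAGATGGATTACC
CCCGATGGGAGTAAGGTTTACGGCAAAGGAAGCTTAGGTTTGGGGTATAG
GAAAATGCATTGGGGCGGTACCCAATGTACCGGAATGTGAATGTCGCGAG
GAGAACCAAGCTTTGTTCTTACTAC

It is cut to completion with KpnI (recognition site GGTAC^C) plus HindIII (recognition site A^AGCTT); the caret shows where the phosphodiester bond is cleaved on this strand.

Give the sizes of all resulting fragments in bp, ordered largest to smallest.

65, 44, 41, 38, 37 bp

KpnI sites (GGTACC) start at positions 17, 82, 167.
KpnI cuts after base 5 of each site (before the last base), so after positions 21, 86, 171.
HindIII sites (AAGCTT) start at positions 130, 208.
HindIII cuts after the first base of each site, so after positions 130, 208.
Combined cut positions: 21, 86, 130, 171, 208.
Circular molecule, 5 cuts → 5 fragments:
  22–86 → 65 bp
  87–130 → 44 bp
  131–171 → 41 bp
  172–208 → 37 bp
  209–225 then 1–21 → 17 + 21 = 38 bp
Sorted largest to smallest: 65, 44, 41, 38, 37 bp.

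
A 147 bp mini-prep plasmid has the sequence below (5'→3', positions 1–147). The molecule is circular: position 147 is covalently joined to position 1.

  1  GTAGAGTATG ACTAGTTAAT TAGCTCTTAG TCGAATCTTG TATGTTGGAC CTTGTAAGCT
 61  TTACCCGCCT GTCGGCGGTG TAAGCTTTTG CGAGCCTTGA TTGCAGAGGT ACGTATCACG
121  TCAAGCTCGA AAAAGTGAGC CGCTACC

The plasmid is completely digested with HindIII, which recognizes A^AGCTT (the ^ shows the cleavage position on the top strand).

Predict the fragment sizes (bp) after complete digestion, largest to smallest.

121, 26 bp

HindIII sites (AAGCTT) start at positions 56, 82.
HindIII cuts after the first base of each site, so after positions 56, 82.
Circular molecule, 2 cuts → 2 fragments:
  57–82 → 26 bp
  83–147 then 1–56 → 65 + 56 = 121 bp
Sorted largest to smallest: 121, 26 bp.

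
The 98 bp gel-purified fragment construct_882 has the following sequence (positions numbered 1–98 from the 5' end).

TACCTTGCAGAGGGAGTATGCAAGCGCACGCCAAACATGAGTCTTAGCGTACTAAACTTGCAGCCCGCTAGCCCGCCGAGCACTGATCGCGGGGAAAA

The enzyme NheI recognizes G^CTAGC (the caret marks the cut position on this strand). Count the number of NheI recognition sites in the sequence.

1

GCTAGC occurs starting at position 67.
NheI cuts at 1 site.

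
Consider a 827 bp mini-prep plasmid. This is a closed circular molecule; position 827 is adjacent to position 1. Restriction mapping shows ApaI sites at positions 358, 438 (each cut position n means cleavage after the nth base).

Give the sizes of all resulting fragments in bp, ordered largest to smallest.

Circular molecule, 2 cuts → 2 fragments:
  438 − 358 = 80 bp
  wrap: 827 − 438 + 358 = 747 bp
Sorted largest to smallest: 747, 80 bp.

747, 80 bp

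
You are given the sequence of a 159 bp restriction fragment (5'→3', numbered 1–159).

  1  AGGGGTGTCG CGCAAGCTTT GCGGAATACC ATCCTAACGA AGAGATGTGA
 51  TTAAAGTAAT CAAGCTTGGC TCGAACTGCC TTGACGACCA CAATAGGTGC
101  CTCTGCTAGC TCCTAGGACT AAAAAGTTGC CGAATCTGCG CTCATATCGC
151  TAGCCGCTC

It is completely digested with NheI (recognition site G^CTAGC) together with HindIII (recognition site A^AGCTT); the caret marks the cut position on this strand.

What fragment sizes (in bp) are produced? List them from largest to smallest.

NheI sites (GCTAGC) start at positions 105, 149.
NheI cuts after the first base of each site, so after positions 105, 149.
HindIII sites (AAGCTT) start at positions 14, 62.
HindIII cuts after the first base of each site, so after positions 14, 62.
Combined cut positions: 14, 62, 105, 149.
Linear molecule, 4 cuts → 5 fragments:
  1–14 → 14 bp
  15–62 → 48 bp
  63–105 → 43 bp
  106–149 → 44 bp
  150–159 → 10 bp
Sorted largest to smallest: 48, 44, 43, 14, 10 bp.

48, 44, 43, 14, 10 bp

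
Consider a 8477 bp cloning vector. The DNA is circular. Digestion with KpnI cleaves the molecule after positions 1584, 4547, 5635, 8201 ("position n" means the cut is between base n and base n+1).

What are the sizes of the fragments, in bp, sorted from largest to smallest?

Circular molecule, 4 cuts → 4 fragments:
  4547 − 1584 = 2963 bp
  5635 − 4547 = 1088 bp
  8201 − 5635 = 2566 bp
  wrap: 8477 − 8201 + 1584 = 1860 bp
Sorted largest to smallest: 2963, 2566, 1860, 1088 bp.

2963, 2566, 1860, 1088 bp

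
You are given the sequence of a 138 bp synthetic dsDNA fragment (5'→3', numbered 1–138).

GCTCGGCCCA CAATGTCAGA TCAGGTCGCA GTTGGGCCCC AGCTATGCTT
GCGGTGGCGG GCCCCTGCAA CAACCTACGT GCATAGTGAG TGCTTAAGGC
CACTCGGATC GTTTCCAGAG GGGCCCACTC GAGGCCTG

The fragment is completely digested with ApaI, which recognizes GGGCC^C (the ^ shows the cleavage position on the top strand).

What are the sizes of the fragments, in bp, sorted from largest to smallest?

62, 38, 25, 13 bp

ApaI sites (GGGCCC) start at positions 34, 59, 121.
ApaI cuts after base 5 of each site (before the last base), so after positions 38, 63, 125.
Linear molecule, 3 cuts → 4 fragments:
  1–38 → 38 bp
  39–63 → 25 bp
  64–125 → 62 bp
  126–138 → 13 bp
Sorted largest to smallest: 62, 38, 25, 13 bp.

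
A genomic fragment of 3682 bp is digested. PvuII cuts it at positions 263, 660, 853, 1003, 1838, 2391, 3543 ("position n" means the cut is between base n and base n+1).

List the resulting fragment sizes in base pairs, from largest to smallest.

1152, 835, 553, 397, 263, 193, 150, 139 bp

Linear molecule, 7 cuts → 8 fragments:
  263 − 0 = 263 bp
  660 − 263 = 397 bp
  853 − 660 = 193 bp
  1003 − 853 = 150 bp
  1838 − 1003 = 835 bp
  2391 − 1838 = 553 bp
  3543 − 2391 = 1152 bp
  3682 − 3543 = 139 bp
Sorted largest to smallest: 1152, 835, 553, 397, 263, 193, 150, 139 bp.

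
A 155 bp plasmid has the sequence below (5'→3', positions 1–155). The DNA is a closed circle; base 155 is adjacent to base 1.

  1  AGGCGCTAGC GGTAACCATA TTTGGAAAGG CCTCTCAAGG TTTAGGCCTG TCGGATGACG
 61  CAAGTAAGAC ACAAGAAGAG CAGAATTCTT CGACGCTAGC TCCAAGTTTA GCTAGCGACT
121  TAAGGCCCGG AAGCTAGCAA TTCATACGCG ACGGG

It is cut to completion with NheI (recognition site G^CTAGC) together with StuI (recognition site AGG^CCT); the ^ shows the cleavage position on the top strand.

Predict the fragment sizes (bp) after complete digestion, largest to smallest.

49, 27, 25, 22, 16, 16 bp

NheI sites (GCTAGC) start at positions 5, 95, 111, 133.
NheI cuts after the first base of each site, so after positions 5, 95, 111, 133.
StuI sites (AGGCCT) start at positions 28, 44.
StuI cuts after base 3 of each site, so after positions 30, 46.
Combined cut positions: 5, 30, 46, 95, 111, 133.
Circular molecule, 6 cuts → 6 fragments:
  6–30 → 25 bp
  31–46 → 16 bp
  47–95 → 49 bp
  96–111 → 16 bp
  112–133 → 22 bp
  134–155 then 1–5 → 22 + 5 = 27 bp
Sorted largest to smallest: 49, 27, 25, 22, 16, 16 bp.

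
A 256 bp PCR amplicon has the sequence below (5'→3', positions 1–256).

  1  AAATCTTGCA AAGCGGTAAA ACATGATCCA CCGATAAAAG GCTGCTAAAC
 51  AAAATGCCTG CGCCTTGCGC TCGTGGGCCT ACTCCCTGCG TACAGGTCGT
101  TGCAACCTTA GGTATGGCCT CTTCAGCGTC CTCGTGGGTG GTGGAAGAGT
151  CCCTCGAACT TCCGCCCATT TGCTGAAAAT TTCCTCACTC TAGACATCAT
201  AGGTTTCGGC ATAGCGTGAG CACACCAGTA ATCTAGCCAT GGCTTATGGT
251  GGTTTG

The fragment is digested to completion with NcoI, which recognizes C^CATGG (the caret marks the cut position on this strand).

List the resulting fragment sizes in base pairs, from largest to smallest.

The NcoI site (CCATGG) starts at position 237.
NcoI cuts after the first base of each site, so after position 237.
Linear molecule, 1 cut → 2 fragments:
  1–237 → 237 bp
  238–256 → 19 bp
Sorted largest to smallest: 237, 19 bp.

237, 19 bp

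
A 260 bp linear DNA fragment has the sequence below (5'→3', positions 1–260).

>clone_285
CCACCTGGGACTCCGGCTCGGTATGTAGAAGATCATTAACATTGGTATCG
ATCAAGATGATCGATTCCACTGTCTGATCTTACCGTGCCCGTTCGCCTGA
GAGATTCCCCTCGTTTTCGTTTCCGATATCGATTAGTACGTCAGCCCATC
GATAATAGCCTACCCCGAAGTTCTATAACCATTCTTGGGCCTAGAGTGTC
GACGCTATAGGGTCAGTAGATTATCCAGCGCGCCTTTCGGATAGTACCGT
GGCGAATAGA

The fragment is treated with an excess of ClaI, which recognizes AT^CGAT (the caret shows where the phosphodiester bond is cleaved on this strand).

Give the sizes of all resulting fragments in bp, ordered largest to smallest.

111, 68, 48, 20, 13 bp

ClaI sites (ATCGAT) start at positions 47, 60, 128, 148.
ClaI cuts after base 2 of each site, so after positions 48, 61, 129, 149.
Linear molecule, 4 cuts → 5 fragments:
  1–48 → 48 bp
  49–61 → 13 bp
  62–129 → 68 bp
  130–149 → 20 bp
  150–260 → 111 bp
Sorted largest to smallest: 111, 68, 48, 20, 13 bp.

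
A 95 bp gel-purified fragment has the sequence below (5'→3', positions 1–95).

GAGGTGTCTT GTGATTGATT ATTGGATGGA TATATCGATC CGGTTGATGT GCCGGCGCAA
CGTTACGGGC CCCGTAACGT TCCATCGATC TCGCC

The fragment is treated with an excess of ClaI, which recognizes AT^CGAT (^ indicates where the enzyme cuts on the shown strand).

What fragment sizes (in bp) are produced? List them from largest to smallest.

ClaI sites (ATCGAT) start at positions 34, 84.
ClaI cuts after base 2 of each site, so after positions 35, 85.
Linear molecule, 2 cuts → 3 fragments:
  1–35 → 35 bp
  36–85 → 50 bp
  86–95 → 10 bp
Sorted largest to smallest: 50, 35, 10 bp.

50, 35, 10 bp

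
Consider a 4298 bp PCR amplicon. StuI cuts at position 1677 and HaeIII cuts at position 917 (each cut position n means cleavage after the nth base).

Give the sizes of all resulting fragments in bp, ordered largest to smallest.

Combined cut positions (sorted): 917, 1677.
Linear molecule, 2 cuts → 3 fragments:
  917 − 0 = 917 bp
  1677 − 917 = 760 bp
  4298 − 1677 = 2621 bp
Sorted largest to smallest: 2621, 917, 760 bp.

2621, 917, 760 bp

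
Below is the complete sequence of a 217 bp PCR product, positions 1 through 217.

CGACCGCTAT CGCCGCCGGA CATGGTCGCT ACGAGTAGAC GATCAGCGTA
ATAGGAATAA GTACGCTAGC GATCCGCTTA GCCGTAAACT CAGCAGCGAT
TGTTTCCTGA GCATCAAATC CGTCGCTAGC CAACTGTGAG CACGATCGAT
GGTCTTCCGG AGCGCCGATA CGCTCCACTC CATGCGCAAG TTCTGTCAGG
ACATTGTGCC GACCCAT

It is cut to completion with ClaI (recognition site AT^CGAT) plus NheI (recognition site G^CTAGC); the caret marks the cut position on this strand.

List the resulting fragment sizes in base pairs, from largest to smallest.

71, 65, 60, 21 bp

The ClaI site (ATCGAT) starts at position 145.
ClaI cuts after base 2 of each site, so after position 146.
NheI sites (GCTAGC) start at positions 65, 125.
NheI cuts after the first base of each site, so after positions 65, 125.
Combined cut positions: 65, 125, 146.
Linear molecule, 3 cuts → 4 fragments:
  1–65 → 65 bp
  66–125 → 60 bp
  126–146 → 21 bp
  147–217 → 71 bp
Sorted largest to smallest: 71, 65, 60, 21 bp.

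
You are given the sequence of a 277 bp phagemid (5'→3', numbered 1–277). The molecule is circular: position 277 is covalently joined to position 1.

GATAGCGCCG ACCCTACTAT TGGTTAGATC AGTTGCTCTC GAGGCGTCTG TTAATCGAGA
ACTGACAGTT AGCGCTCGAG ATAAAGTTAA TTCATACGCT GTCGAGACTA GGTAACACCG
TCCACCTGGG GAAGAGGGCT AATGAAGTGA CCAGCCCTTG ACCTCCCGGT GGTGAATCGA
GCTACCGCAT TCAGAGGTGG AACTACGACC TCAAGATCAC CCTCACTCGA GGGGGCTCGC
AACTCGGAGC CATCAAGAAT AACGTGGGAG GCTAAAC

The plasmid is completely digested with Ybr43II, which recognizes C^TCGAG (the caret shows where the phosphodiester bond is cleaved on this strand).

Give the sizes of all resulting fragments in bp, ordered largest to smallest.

151, 89, 37 bp

Ybr43II sites (CTCGAG) start at positions 38, 75, 226.
Ybr43II cuts after the first base of each site, so after positions 38, 75, 226.
Circular molecule, 3 cuts → 3 fragments:
  39–75 → 37 bp
  76–226 → 151 bp
  227–277 then 1–38 → 51 + 38 = 89 bp
Sorted largest to smallest: 151, 89, 37 bp.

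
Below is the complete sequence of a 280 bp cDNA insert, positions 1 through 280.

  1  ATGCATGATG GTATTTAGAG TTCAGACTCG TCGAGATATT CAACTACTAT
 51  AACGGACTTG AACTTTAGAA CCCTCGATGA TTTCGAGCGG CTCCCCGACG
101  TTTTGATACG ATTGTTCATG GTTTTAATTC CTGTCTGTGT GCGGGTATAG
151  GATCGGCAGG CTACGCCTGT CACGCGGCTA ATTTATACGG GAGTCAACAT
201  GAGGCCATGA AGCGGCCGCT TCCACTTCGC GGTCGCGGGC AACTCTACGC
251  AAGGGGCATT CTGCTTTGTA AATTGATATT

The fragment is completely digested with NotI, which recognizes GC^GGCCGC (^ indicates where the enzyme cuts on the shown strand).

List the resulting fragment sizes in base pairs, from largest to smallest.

213, 67 bp

The NotI site (GCGGCCGC) starts at position 212.
NotI cuts after base 2 of each site, so after position 213.
Linear molecule, 1 cut → 2 fragments:
  1–213 → 213 bp
  214–280 → 67 bp
Sorted largest to smallest: 213, 67 bp.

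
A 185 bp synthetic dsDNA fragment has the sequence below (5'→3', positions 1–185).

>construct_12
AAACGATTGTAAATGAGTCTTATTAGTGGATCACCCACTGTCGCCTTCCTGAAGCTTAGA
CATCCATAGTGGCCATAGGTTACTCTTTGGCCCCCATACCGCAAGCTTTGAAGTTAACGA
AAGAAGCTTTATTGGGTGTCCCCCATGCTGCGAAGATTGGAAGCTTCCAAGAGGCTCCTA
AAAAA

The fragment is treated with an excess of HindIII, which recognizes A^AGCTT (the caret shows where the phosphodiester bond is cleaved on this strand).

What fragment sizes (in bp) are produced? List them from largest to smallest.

HindIII sites (AAGCTT) start at positions 52, 103, 124, 161.
HindIII cuts after the first base of each site, so after positions 52, 103, 124, 161.
Linear molecule, 4 cuts → 5 fragments:
  1–52 → 52 bp
  53–103 → 51 bp
  104–124 → 21 bp
  125–161 → 37 bp
  162–185 → 24 bp
Sorted largest to smallest: 52, 51, 37, 24, 21 bp.

52, 51, 37, 24, 21 bp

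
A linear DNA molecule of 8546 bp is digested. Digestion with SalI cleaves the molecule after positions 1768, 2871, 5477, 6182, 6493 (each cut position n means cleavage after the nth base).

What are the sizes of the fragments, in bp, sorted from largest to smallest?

Linear molecule, 5 cuts → 6 fragments:
  1768 − 0 = 1768 bp
  2871 − 1768 = 1103 bp
  5477 − 2871 = 2606 bp
  6182 − 5477 = 705 bp
  6493 − 6182 = 311 bp
  8546 − 6493 = 2053 bp
Sorted largest to smallest: 2606, 2053, 1768, 1103, 705, 311 bp.

2606, 2053, 1768, 1103, 705, 311 bp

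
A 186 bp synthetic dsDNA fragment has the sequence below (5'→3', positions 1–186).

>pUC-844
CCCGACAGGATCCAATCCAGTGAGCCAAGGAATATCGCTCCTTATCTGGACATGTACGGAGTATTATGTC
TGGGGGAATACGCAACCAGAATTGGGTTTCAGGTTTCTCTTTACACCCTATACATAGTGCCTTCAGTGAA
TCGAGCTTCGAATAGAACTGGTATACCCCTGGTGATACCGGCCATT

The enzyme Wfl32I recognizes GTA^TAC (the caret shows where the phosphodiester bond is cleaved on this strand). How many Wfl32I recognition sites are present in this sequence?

1

GTATAC occurs starting at position 161.
Wfl32I cuts at 1 site.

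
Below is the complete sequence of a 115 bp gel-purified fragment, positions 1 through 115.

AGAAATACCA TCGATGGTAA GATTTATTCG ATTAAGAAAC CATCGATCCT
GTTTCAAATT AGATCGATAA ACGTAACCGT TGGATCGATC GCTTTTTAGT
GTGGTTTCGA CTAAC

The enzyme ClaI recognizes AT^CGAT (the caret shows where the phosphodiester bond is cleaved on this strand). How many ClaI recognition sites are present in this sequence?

4

ATCGAT occurs starting at positions 10, 42, 63, 84.
ClaI cuts at 4 sites.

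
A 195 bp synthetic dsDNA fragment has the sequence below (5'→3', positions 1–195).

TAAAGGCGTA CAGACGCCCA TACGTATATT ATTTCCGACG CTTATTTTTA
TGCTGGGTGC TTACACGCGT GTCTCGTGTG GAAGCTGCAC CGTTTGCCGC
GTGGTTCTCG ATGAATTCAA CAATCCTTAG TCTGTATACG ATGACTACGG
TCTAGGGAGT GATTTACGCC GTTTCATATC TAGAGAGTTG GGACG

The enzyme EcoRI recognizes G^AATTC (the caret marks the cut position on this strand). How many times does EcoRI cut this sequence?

GAATTC occurs starting at position 113.
EcoRI cuts at 1 site.

1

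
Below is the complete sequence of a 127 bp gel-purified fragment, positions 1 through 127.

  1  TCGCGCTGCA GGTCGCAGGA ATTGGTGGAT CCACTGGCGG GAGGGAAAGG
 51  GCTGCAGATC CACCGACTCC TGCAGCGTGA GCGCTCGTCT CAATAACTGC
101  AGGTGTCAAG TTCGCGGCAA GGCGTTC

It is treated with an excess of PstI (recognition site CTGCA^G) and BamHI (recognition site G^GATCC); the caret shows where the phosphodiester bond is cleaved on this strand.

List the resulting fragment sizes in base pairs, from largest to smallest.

PstI sites (CTGCAG) start at positions 6, 52, 70, 97.
PstI cuts after base 5 of each site (before the last base), so after positions 10, 56, 74, 101.
The BamHI site (GGATCC) starts at position 27.
BamHI cuts after the first base of each site, so after position 27.
Combined cut positions: 10, 27, 56, 74, 101.
Linear molecule, 5 cuts → 6 fragments:
  1–10 → 10 bp
  11–27 → 17 bp
  28–56 → 29 bp
  57–74 → 18 bp
  75–101 → 27 bp
  102–127 → 26 bp
Sorted largest to smallest: 29, 27, 26, 18, 17, 10 bp.

29, 27, 26, 18, 17, 10 bp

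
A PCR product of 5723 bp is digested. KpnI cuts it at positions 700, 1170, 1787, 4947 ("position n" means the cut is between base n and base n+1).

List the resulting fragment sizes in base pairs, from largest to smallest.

Linear molecule, 4 cuts → 5 fragments:
  700 − 0 = 700 bp
  1170 − 700 = 470 bp
  1787 − 1170 = 617 bp
  4947 − 1787 = 3160 bp
  5723 − 4947 = 776 bp
Sorted largest to smallest: 3160, 776, 700, 617, 470 bp.

3160, 776, 700, 617, 470 bp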